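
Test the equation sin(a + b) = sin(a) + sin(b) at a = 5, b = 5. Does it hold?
Fails

Substituting a = 5, b = 5:

LHS = sin(5 + 5) = sin(10) ≈ -0.544
RHS = sin(5) + sin(5) = 2·sin(5) ≈ -1.918

LHS ≠ RHS, so the equation does not hold at this point.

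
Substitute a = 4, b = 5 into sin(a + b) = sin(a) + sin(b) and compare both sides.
LHS = sin(4 + 5) = sin(9) ≈ 0.4121
RHS = sin(4) + sin(5) ≈ -1.716

LHS ≠ RHS (they differ by about 2.128), so the equation does not hold here.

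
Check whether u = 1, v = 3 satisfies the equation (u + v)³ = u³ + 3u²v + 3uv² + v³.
Substituting u = 1, v = 3:

LHS = (1 + 3)³ = 64
RHS = 1³ + 3·1²·3 + 3·1·3² + 3³ = 64

LHS = RHS, so the equation holds at this point.

Answer: Holds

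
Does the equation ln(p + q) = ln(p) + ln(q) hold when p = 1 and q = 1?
Substituting p = 1, q = 1:

LHS = ln(1 + 1) = ln(2) ≈ 0.6931
RHS = ln(1) + ln(1) = 0

LHS ≠ RHS, so the equation does not hold at this point.

Answer: Fails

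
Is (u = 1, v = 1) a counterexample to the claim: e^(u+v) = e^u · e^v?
Substituting u = 1, v = 1:
LHS = e^(1+1) = e^2 ≈ 7.389
RHS = e^1 · e^1 = e^2 ≈ 7.389

The sides agree, so this pair does not disprove the claim.

Answer: No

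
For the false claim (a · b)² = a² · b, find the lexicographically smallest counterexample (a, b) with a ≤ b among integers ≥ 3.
Substituting (3, 3) into the claim:
LHS = (3 · 3)² = 81
RHS = 3² · 3 = 27

Since LHS ≠ RHS, this pair disproves the claim, and no lexicographically smaller pair (a ≤ b, integers ≥ 3) does.

For instance (10, 10) is also a counterexample (LHS = 10000, RHS = 1000), but it's lexicographically larger.

Answer: (a, b) = (3, 3)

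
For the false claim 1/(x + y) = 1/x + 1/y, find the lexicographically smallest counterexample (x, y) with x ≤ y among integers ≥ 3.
Substituting (3, 3) into the claim:
LHS = 1/(3 + 3) = 1/6
RHS = 1/3 + 1/3 = 2/3

Since LHS ≠ RHS, this pair disproves the claim, and no lexicographically smaller pair (x ≤ y, integers ≥ 3) does.

For instance (4, 8) is also a counterexample (LHS = 1/12, RHS = 3/8), but it's lexicographically larger.

Answer: (x, y) = (3, 3)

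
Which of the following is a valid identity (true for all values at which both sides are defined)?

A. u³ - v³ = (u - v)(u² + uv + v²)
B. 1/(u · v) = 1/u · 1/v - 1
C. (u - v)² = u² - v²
A: holds — e.g. at (2, 7), both sides equal -335.
B: fails at (5, 8) — LHS = 1/40, RHS = -39/40.
C: fails at (6, 7) — LHS = 1, RHS = -13.

Answer: A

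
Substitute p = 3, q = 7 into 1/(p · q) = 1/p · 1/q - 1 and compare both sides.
LHS = 1/(3 · 7) = 1/21
RHS = 1/3 · 1/7 - 1 = -20/21

LHS ≠ RHS, so the equation does not hold here.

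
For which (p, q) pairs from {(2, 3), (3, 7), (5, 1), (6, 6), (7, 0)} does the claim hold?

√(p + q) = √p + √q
Testing each pair:
(2, 3): LHS = √(5) ≈ 2.236, RHS = √(2) + √(3) ≈ 3.146 → fails
(3, 7): LHS = √(10) ≈ 3.162, RHS = √(3) + √(7) ≈ 4.378 → fails
(5, 1): LHS = √(6) ≈ 2.449, RHS = 1 + √(5) ≈ 3.236 → fails
(6, 6): LHS = 2·√(3) ≈ 3.464, RHS = 2·√(6) ≈ 4.899 → fails
(7, 0): LHS = √(7) ≈ 2.646, RHS = √(7) ≈ 2.646 → holds

1 of 5 pairs satisfies the claim.

Answer: (7, 0)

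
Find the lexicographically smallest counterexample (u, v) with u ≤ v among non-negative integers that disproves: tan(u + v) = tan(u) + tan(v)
At (0, 4): both sides equal tan(4) ≈ 1.158, so it holds there.
At (0, 5): both sides equal tan(5) ≈ -3.381, so it holds there.

Substituting (1, 1) into the claim:
LHS = tan(1 + 1) = tan(2) ≈ -2.185
RHS = tan(1) + tan(1) = 2·tan(1) ≈ 3.115

Since LHS ≠ RHS, this pair disproves the claim, and no lexicographically smaller pair (u ≤ v, non-negative integers) does.

For instance (3, 7) is also a counterexample (LHS = tan(10) ≈ 0.6484, RHS = tan(3) + tan(7) ≈ 0.7289), but it's lexicographically larger.

Answer: (u, v) = (1, 1)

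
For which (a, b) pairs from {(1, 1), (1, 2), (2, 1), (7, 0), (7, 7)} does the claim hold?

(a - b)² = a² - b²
Testing each pair:
(1, 1): LHS = 0, RHS = 0 → holds
(1, 2): LHS = 1, RHS = -3 → fails
(2, 1): LHS = 1, RHS = 3 → fails
(7, 0): LHS = 49, RHS = 49 → holds
(7, 7): LHS = 0, RHS = 0 → holds

3 of 5 pairs satisfy the claim.

Answer: (1, 1), (7, 0), (7, 7)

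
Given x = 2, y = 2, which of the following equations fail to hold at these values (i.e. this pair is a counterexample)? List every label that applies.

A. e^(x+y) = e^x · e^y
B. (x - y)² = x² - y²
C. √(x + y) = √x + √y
C

Evaluating each claim at the given values:
A. LHS = e^4 ≈ 54.6, RHS = e^4 ≈ 54.6 → holds here (LHS = RHS)
B. LHS = 0, RHS = 0 → holds here (LHS = RHS)
C. LHS = 2, RHS = 2·√(2) ≈ 2.828 → fails here (LHS ≠ RHS)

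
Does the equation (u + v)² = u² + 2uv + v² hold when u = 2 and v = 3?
Substituting u = 2, v = 3:

LHS = (2 + 3)² = 25
RHS = 2² + 2·2·3 + 3² = 25

LHS = RHS, so the equation holds at this point.

Answer: Holds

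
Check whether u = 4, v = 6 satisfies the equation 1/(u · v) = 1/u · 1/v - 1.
Substituting u = 4, v = 6:

LHS = 1/(4 · 6) = 1/24
RHS = 1/4 · 1/6 - 1 = -23/24

LHS ≠ RHS, so the equation does not hold at this point.

Answer: Fails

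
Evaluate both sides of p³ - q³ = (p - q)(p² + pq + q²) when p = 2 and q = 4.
LHS = 2³ - 4³ = -56
RHS = (2 - 4)(2² + 2·4 + 4²) = -56

LHS = RHS: the two sides agree.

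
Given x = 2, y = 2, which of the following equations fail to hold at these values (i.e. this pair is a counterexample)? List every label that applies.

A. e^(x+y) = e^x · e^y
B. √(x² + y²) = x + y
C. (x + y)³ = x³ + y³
B, C

Evaluating each claim at the given values:
A. LHS = e^4 ≈ 54.6, RHS = e^4 ≈ 54.6 → holds here (LHS = RHS)
B. LHS = 2·√(2) ≈ 2.828, RHS = 4 → fails here (LHS ≠ RHS)
C. LHS = 64, RHS = 16 → fails here (LHS ≠ RHS)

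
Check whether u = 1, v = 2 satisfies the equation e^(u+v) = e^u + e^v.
Substituting u = 1, v = 2:

LHS = e^(1+2) = e^3 ≈ 20.09
RHS = e^1 + e^2 = e + e^2 ≈ 10.11

LHS ≠ RHS, so the equation does not hold at this point.

Answer: Fails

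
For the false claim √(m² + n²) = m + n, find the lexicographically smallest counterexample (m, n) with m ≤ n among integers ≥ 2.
Substituting (2, 2) into the claim:
LHS = √(2² + 2²) = 2·√(2) ≈ 2.828
RHS = 2 + 2 = 4

Since LHS ≠ RHS, this pair disproves the claim, and no lexicographically smaller pair (m ≤ n, integers ≥ 2) does.

For instance (2, 6) is also a counterexample (LHS = 2·√(10) ≈ 6.325, RHS = 8), but it's lexicographically larger.

Answer: (m, n) = (2, 2)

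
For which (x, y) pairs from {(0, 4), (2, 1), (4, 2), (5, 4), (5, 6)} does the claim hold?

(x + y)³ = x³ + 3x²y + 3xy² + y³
All pairs

Testing each pair:
(0, 4): LHS = 64, RHS = 64 → holds
(2, 1): LHS = 27, RHS = 27 → holds
(4, 2): LHS = 216, RHS = 216 → holds
(5, 4): LHS = 729, RHS = 729 → holds
(5, 6): LHS = 1331, RHS = 1331 → holds

Every pair satisfies the claim.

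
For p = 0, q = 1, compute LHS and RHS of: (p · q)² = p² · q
LHS = (0 · 1)² = 0
RHS = 0² · 1 = 0

LHS = RHS: the two sides agree.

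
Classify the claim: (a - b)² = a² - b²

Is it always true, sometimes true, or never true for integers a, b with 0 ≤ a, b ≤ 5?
It holds at (a, b) = (2, 0) (both sides equal 4), but fails at (a, b) = (3, 1) (LHS = 4, RHS = 8).

Answer: Sometimes true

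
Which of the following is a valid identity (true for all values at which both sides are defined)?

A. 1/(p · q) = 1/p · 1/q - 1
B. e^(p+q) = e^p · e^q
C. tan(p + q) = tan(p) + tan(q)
B

A: fails at (3, 5) — LHS = 1/15, RHS = -14/15.
B: holds — e.g. at (2, 7), both sides equal e^9 ≈ 8103.
C: fails at (2, 3) — LHS = tan(5) ≈ -3.381, RHS = tan(2) + tan(3) ≈ -2.328.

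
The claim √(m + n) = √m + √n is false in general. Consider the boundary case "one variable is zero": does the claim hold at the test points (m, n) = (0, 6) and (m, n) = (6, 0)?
Yes, holds at both test points

At (0, 6): LHS = √(6) ≈ 2.449, RHS = √(6) ≈ 2.449 → equal
At (6, 0): LHS = √(6) ≈ 2.449, RHS = √(6) ≈ 2.449 → equal

So the claim does hold at both of these boundary points, even though it is not an identity.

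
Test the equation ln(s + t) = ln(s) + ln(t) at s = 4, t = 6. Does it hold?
Substituting s = 4, t = 6:

LHS = ln(4 + 6) = ln(10) ≈ 2.303
RHS = ln(4) + ln(6) ≈ 3.178

LHS ≠ RHS, so the equation does not hold at this point.

Answer: Fails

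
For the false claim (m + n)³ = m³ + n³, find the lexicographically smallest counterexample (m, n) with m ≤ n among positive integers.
Substituting (1, 1) into the claim:
LHS = (1 + 1)³ = 8
RHS = 1³ + 1³ = 2

Since LHS ≠ RHS, this pair disproves the claim, and no lexicographically smaller pair (m ≤ n, positive integers) does.

For instance (4, 6) is also a counterexample (LHS = 1000, RHS = 280), but it's lexicographically larger.

Answer: (m, n) = (1, 1)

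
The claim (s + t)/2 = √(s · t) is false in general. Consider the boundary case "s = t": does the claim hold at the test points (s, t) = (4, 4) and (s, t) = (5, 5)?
Yes, holds at both test points

At (4, 4): LHS = 4, RHS = 4 → equal
At (5, 5): LHS = 5, RHS = 5 → equal

So the claim does hold at both of these boundary points, even though it is not an identity.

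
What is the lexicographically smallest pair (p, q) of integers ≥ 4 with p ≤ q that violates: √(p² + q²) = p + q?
Substituting (4, 4) into the claim:
LHS = √(4² + 4²) = 4·√(2) ≈ 5.657
RHS = 4 + 4 = 8

Since LHS ≠ RHS, this pair disproves the claim, and no lexicographically smaller pair (p ≤ q, integers ≥ 4) does.

For instance (4, 7) is also a counterexample (LHS = √(65) ≈ 8.062, RHS = 11), but it's lexicographically larger.

Answer: (p, q) = (4, 4)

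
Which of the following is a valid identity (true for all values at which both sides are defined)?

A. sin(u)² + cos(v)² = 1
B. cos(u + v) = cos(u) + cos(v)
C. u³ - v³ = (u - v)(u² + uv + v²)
C

A: fails at (1, 5) — LHS = cos(5)² + sin(1)² ≈ 0.7885, RHS = 1.
B: fails at (5, 5) — LHS = cos(10) ≈ -0.8391, RHS = 2·cos(5) ≈ 0.5673.
C: holds — e.g. at (2, 2), both sides equal 0.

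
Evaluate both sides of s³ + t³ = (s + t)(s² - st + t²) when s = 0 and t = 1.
LHS = 0³ + 1³ = 1
RHS = (0 + 1)(0² - 0·1 + 1²) = 1

LHS = RHS: the two sides agree.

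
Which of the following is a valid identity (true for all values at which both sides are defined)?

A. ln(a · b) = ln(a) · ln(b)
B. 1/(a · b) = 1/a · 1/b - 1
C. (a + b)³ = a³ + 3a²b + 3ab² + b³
A: fails at (3, 7) — LHS = ln(21) ≈ 3.045, RHS = ln(3)·ln(7) ≈ 2.138.
B: fails at (2, 5) — LHS = 1/10, RHS = -9/10.
C: holds — e.g. at (4, 6), both sides equal 1000.

Answer: C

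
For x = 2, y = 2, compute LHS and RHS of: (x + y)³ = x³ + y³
LHS = (2 + 2)³ = 64
RHS = 2³ + 2³ = 16

LHS ≠ RHS, so the equation does not hold here.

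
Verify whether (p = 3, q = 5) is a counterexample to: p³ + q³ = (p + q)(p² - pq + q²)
No

Substituting p = 3, q = 5:
LHS = 3³ + 5³ = 152
RHS = (3 + 5)(3² - 3·5 + 5²) = 152

The sides agree, so this pair does not disprove the claim.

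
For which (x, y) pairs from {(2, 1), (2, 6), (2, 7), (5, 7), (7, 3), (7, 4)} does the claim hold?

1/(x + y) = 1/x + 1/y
None

Testing each pair:
(2, 1): LHS = 1/3, RHS = 3/2 → fails
(2, 6): LHS = 1/8, RHS = 2/3 → fails
(2, 7): LHS = 1/9, RHS = 9/14 → fails
(5, 7): LHS = 1/12, RHS = 12/35 → fails
(7, 3): LHS = 1/10, RHS = 10/21 → fails
(7, 4): LHS = 1/11, RHS = 11/28 → fails

No pair satisfies the claim.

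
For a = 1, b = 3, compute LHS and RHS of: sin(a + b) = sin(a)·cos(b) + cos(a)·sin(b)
LHS = sin(1 + 3) = sin(4) ≈ -0.7568
RHS = sin(1)·cos(3) + cos(1)·sin(3) = sin(1)·cos(3) + sin(3)·cos(1) ≈ -0.7568

LHS = RHS: the two sides agree.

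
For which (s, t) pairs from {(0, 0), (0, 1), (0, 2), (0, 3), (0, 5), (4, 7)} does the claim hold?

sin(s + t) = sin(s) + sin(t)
Testing each pair:
(0, 0): LHS = 0, RHS = 0 → holds
(0, 1): LHS = sin(1) ≈ 0.8415, RHS = sin(1) ≈ 0.8415 → holds
(0, 2): LHS = sin(2) ≈ 0.9093, RHS = sin(2) ≈ 0.9093 → holds
(0, 3): LHS = sin(3) ≈ 0.1411, RHS = sin(3) ≈ 0.1411 → holds
(0, 5): LHS = sin(5) ≈ -0.9589, RHS = sin(5) ≈ -0.9589 → holds
(4, 7): LHS = sin(11) ≈ -1, RHS = sin(4) + sin(7) ≈ -0.09982 → fails

5 of 6 pairs satisfy the claim.

Answer: (0, 0), (0, 1), (0, 2), (0, 3), (0, 5)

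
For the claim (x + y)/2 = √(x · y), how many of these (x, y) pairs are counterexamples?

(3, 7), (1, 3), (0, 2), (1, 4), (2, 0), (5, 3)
Testing each pair:
(3, 7): LHS = 5, RHS = √(21) ≈ 4.583 → counterexample
(1, 3): LHS = 2, RHS = √(3) ≈ 1.732 → counterexample
(0, 2): LHS = 1, RHS = 0 → counterexample
(1, 4): LHS = 5/2, RHS = 2 → counterexample
(2, 0): LHS = 1, RHS = 0 → counterexample
(5, 3): LHS = 4, RHS = √(15) ≈ 3.873 → counterexample

That makes 6 counterexamples.

Answer: 6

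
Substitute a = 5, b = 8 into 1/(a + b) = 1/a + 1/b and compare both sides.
LHS = 1/(5 + 8) = 1/13
RHS = 1/5 + 1/8 = 13/40

LHS ≠ RHS, so the equation does not hold here.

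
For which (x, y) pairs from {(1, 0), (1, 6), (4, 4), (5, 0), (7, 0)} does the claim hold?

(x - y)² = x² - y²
(1, 0), (4, 4), (5, 0), (7, 0)

Testing each pair:
(1, 0): LHS = 1, RHS = 1 → holds
(1, 6): LHS = 25, RHS = -35 → fails
(4, 4): LHS = 0, RHS = 0 → holds
(5, 0): LHS = 25, RHS = 25 → holds
(7, 0): LHS = 49, RHS = 49 → holds

4 of 5 pairs satisfy the claim.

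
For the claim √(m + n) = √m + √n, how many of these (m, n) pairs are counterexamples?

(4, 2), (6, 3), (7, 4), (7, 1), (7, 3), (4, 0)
Testing each pair:
(4, 2): LHS = √(6) ≈ 2.449, RHS = √(2) + 2 ≈ 3.414 → counterexample
(6, 3): LHS = 3, RHS = √(3) + √(6) ≈ 4.182 → counterexample
(7, 4): LHS = √(11) ≈ 3.317, RHS = 2 + √(7) ≈ 4.646 → counterexample
(7, 1): LHS = 2·√(2) ≈ 2.828, RHS = 1 + √(7) ≈ 3.646 → counterexample
(7, 3): LHS = √(10) ≈ 3.162, RHS = √(3) + √(7) ≈ 4.378 → counterexample
(4, 0): LHS = 2, RHS = 2 → satisfies claim

That makes 5 counterexamples.

Answer: 5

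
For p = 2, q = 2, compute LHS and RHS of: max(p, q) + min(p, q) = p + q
LHS = max(2, 2) + min(2, 2) = 4
RHS = 2 + 2 = 4

LHS = RHS: the two sides agree.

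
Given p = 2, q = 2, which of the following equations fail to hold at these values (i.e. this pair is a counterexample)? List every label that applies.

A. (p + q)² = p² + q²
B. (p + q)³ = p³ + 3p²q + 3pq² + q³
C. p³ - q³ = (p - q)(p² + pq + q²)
Evaluating each claim at the given values:
A. LHS = 16, RHS = 8 → fails here (LHS ≠ RHS)
B. LHS = 64, RHS = 64 → holds here (LHS = RHS)
C. LHS = 0, RHS = 0 → holds here (LHS = RHS)

Answer: A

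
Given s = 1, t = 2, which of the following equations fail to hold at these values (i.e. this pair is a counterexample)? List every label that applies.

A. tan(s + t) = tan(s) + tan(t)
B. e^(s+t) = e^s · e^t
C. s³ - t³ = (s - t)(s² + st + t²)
A

Evaluating each claim at the given values:
A. LHS = tan(3) ≈ -0.1425, RHS = tan(2) + tan(1) ≈ -0.6276 → fails here (LHS ≠ RHS)
B. LHS = e^3 ≈ 20.09, RHS = e^3 ≈ 20.09 → holds here (LHS = RHS)
C. LHS = -7, RHS = -7 → holds here (LHS = RHS)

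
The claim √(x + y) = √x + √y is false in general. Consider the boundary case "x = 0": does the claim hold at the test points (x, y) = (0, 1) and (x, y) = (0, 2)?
At (0, 1): LHS = 1, RHS = 1 → equal
At (0, 2): LHS = √(2) ≈ 1.414, RHS = √(2) ≈ 1.414 → equal

So the claim does hold at both of these boundary points, even though it is not an identity.

Answer: Yes, holds at both test points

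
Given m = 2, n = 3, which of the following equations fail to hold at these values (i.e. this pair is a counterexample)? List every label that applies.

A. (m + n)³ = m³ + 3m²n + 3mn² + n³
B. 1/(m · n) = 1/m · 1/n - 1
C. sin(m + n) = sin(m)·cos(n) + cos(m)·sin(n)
Evaluating each claim at the given values:
A. LHS = 125, RHS = 125 → holds here (LHS = RHS)
B. LHS = 1/6, RHS = -5/6 → fails here (LHS ≠ RHS)
C. LHS = sin(5) ≈ -0.9589, RHS = sin(2)·cos(3) + sin(3)·cos(2) ≈ -0.9589 → holds here (LHS = RHS)

Answer: B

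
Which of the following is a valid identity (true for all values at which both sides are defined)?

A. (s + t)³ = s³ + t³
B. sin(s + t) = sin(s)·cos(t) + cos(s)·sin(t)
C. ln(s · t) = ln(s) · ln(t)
A: fails at (4, 4) — LHS = 512, RHS = 128.
B: holds — e.g. at (1, 2), both sides equal sin(3) ≈ 0.1411.
C: fails at (2, 3) — LHS = ln(6) ≈ 1.792, RHS = ln(2)·ln(3) ≈ 0.7615.

Answer: B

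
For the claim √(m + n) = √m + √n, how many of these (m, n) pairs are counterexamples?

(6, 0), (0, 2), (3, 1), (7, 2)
Testing each pair:
(6, 0): LHS = √(6) ≈ 2.449, RHS = √(6) ≈ 2.449 → satisfies claim
(0, 2): LHS = √(2) ≈ 1.414, RHS = √(2) ≈ 1.414 → satisfies claim
(3, 1): LHS = 2, RHS = 1 + √(3) ≈ 2.732 → counterexample
(7, 2): LHS = 3, RHS = √(2) + √(7) ≈ 4.06 → counterexample

That makes 2 counterexamples.

Answer: 2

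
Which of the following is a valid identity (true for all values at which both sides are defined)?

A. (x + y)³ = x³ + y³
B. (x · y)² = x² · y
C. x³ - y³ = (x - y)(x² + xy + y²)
C

A: fails at (3, 5) — LHS = 512, RHS = 152.
B: fails at (2, 4) — LHS = 64, RHS = 16.
C: holds — e.g. at (2, 2), both sides equal 0.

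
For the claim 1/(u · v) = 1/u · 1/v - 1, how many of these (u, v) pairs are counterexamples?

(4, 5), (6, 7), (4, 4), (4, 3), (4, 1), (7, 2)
Testing each pair:
(4, 5): LHS = 1/20, RHS = -19/20 → counterexample
(6, 7): LHS = 1/42, RHS = -41/42 → counterexample
(4, 4): LHS = 1/16, RHS = -15/16 → counterexample
(4, 3): LHS = 1/12, RHS = -11/12 → counterexample
(4, 1): LHS = 1/4, RHS = -3/4 → counterexample
(7, 2): LHS = 1/14, RHS = -13/14 → counterexample

That makes 6 counterexamples.

Answer: 6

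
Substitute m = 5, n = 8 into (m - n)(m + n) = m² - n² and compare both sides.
LHS = (5 - 8)(5 + 8) = -39
RHS = 5² - 8² = -39

LHS = RHS: the two sides agree.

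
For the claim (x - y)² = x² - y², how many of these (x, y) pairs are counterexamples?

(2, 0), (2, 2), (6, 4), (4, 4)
Testing each pair:
(2, 0): LHS = 4, RHS = 4 → satisfies claim
(2, 2): LHS = 0, RHS = 0 → satisfies claim
(6, 4): LHS = 4, RHS = 20 → counterexample
(4, 4): LHS = 0, RHS = 0 → satisfies claim

That makes 1 counterexample.

Answer: 1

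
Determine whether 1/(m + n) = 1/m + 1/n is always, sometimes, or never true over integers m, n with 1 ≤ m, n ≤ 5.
The claim fails for every pair in the range. For instance at (m, n) = (5, 5): LHS = 1/10, RHS = 2/5.

Answer: Never true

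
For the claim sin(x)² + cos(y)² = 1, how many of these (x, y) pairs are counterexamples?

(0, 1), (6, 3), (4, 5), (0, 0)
Testing each pair:
(0, 1): LHS = cos(1)² ≈ 0.2919, RHS = 1 → counterexample
(6, 3): LHS = sin(6)² + cos(3)² ≈ 1.058, RHS = 1 → counterexample
(4, 5): LHS = cos(5)² + sin(4)² ≈ 0.6532, RHS = 1 → counterexample
(0, 0): LHS = 1, RHS = 1 → satisfies claim

That makes 3 counterexamples.

Answer: 3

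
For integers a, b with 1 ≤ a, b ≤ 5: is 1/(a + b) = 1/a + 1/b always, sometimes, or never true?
Never true

The claim fails for every pair in the range. For instance at (a, b) = (1, 2): LHS = 1/3, RHS = 3/2.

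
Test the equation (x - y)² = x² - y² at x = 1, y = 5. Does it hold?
Substituting x = 1, y = 5:

LHS = (1 - 5)² = 16
RHS = 1² - 5² = -24

LHS ≠ RHS, so the equation does not hold at this point.

Answer: Fails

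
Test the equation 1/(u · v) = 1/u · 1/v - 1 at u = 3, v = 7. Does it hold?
Fails

Substituting u = 3, v = 7:

LHS = 1/(3 · 7) = 1/21
RHS = 1/3 · 1/7 - 1 = -20/21

LHS ≠ RHS, so the equation does not hold at this point.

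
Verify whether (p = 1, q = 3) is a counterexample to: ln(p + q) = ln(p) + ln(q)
Yes

Substituting p = 1, q = 3:
LHS = ln(1 + 3) = ln(4) ≈ 1.386
RHS = ln(1) + ln(3) = ln(3) ≈ 1.099

Since LHS ≠ RHS, this pair disproves the claim.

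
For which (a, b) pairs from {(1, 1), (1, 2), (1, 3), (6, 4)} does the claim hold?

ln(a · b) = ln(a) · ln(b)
Testing each pair:
(1, 1): LHS = 0, RHS = 0 → holds
(1, 2): LHS = ln(2) ≈ 0.6931, RHS = 0 → fails
(1, 3): LHS = ln(3) ≈ 1.099, RHS = 0 → fails
(6, 4): LHS = ln(24) ≈ 3.178, RHS = ln(4)·ln(6) ≈ 2.484 → fails

1 of 4 pairs satisfies the claim.

Answer: (1, 1)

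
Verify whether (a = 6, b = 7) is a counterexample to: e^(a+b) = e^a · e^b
No

Substituting a = 6, b = 7:
LHS = e^(6+7) = e^13 ≈ 442413.4
RHS = e^6 · e^7 = e^13 ≈ 442413.4

The sides agree, so this pair does not disprove the claim.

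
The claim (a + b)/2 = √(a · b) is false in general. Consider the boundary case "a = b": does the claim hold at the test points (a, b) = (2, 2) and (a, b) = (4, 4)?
Yes, holds at both test points

At (2, 2): LHS = 2, RHS = 2 → equal
At (4, 4): LHS = 4, RHS = 4 → equal

So the claim does hold at both of these boundary points, even though it is not an identity.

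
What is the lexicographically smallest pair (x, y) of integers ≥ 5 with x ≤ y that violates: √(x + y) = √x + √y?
Substituting (5, 5) into the claim:
LHS = √(5 + 5) = √(10) ≈ 3.162
RHS = √5 + √5 = 2·√(5) ≈ 4.472

Since LHS ≠ RHS, this pair disproves the claim, and no lexicographically smaller pair (x ≤ y, integers ≥ 5) does.

For instance (6, 12) is also a counterexample (LHS = 3·√(2) ≈ 4.243, RHS = √(6) + 2·√(3) ≈ 5.914), but it's lexicographically larger.

Answer: (x, y) = (5, 5)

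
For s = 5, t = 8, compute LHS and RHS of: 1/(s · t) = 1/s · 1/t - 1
LHS = 1/(5 · 8) = 1/40
RHS = 1/5 · 1/8 - 1 = -39/40

LHS ≠ RHS, so the equation does not hold here.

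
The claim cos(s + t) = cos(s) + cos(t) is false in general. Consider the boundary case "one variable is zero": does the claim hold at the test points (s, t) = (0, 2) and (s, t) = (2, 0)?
At (0, 2): LHS = cos(2) ≈ -0.4161 ≠ RHS = cos(2) + 1 ≈ 0.5839
At (2, 0): LHS = cos(2) ≈ -0.4161 ≠ RHS = cos(2) + 1 ≈ 0.5839

Answer: No, fails at both test points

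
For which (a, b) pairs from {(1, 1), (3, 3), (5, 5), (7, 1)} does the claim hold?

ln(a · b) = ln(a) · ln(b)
Testing each pair:
(1, 1): LHS = 0, RHS = 0 → holds
(3, 3): LHS = ln(9) ≈ 2.197, RHS = ln(3)² ≈ 1.207 → fails
(5, 5): LHS = ln(25) ≈ 3.219, RHS = ln(5)² ≈ 2.59 → fails
(7, 1): LHS = ln(7) ≈ 1.946, RHS = 0 → fails

1 of 4 pairs satisfies the claim.

Answer: (1, 1)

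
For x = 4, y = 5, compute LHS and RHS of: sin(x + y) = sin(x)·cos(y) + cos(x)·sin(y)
LHS = sin(4 + 5) = sin(9) ≈ 0.4121
RHS = sin(4)·cos(5) + cos(4)·sin(5) = sin(4)·cos(5) + sin(5)·cos(4) ≈ 0.4121

LHS = RHS: the two sides agree.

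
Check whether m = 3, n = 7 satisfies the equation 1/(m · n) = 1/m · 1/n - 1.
Fails

Substituting m = 3, n = 7:

LHS = 1/(3 · 7) = 1/21
RHS = 1/3 · 1/7 - 1 = -20/21

LHS ≠ RHS, so the equation does not hold at this point.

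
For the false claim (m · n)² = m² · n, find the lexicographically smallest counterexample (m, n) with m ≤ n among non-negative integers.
(m, n) = (1, 2)

At (1, 1): both sides equal 1, so it holds there.

Substituting (1, 2) into the claim:
LHS = (1 · 2)² = 4
RHS = 1² · 2 = 2

Since LHS ≠ RHS, this pair disproves the claim, and no lexicographically smaller pair (m ≤ n, non-negative integers) does.

For instance (2, 5) is also a counterexample (LHS = 100, RHS = 20), but it's lexicographically larger.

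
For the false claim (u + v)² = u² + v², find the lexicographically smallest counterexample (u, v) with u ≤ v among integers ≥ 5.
Substituting (5, 5) into the claim:
LHS = (5 + 5)² = 100
RHS = 5² + 5² = 50

Since LHS ≠ RHS, this pair disproves the claim, and no lexicographically smaller pair (u ≤ v, integers ≥ 5) does.

For instance (8, 8) is also a counterexample (LHS = 256, RHS = 128), but it's lexicographically larger.

Answer: (u, v) = (5, 5)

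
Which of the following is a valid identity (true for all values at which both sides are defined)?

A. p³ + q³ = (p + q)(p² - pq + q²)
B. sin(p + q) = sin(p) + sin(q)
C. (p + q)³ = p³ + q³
A

A: holds — e.g. at (3, 7), both sides equal 370.
B: fails at (6, 7) — LHS = sin(13) ≈ 0.4202, RHS = sin(6) + sin(7) ≈ 0.3776.
C: fails at (3, 7) — LHS = 1000, RHS = 370.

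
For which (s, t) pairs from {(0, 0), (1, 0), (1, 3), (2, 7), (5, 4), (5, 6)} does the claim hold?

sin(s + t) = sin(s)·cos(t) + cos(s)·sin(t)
All pairs

Testing each pair:
(0, 0): LHS = 0, RHS = 0 → holds
(1, 0): LHS = sin(1) ≈ 0.8415, RHS = sin(1) ≈ 0.8415 → holds
(1, 3): LHS = sin(4) ≈ -0.7568, RHS = sin(1)·cos(3) + sin(3)·cos(1) ≈ -0.7568 → holds
(2, 7): LHS = sin(9) ≈ 0.4121, RHS = sin(7)·cos(2) + sin(2)·cos(7) ≈ 0.4121 → holds
(5, 4): LHS = sin(9) ≈ 0.4121, RHS = sin(4)·cos(5) + sin(5)·cos(4) ≈ 0.4121 → holds
(5, 6): LHS = sin(11) ≈ -1, RHS = sin(5)·cos(6) + sin(6)·cos(5) ≈ -1 → holds

Every pair satisfies the claim.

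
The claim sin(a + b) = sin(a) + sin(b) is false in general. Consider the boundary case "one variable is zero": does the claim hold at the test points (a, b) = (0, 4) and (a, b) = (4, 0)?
Yes, holds at both test points

At (0, 4): LHS = sin(4) ≈ -0.7568, RHS = sin(4) ≈ -0.7568 → equal
At (4, 0): LHS = sin(4) ≈ -0.7568, RHS = sin(4) ≈ -0.7568 → equal

So the claim does hold at both of these boundary points, even though it is not an identity.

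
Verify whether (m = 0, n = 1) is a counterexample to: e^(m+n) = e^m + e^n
Yes

Substituting m = 0, n = 1:
LHS = e^(0+1) = e ≈ 2.718
RHS = e^0 + e^1 = 1 + e ≈ 3.718

Since LHS ≠ RHS, this pair disproves the claim.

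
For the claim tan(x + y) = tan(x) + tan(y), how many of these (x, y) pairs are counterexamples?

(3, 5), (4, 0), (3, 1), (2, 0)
Testing each pair:
(3, 5): LHS = tan(8) ≈ -6.8, RHS = tan(5) + tan(3) ≈ -3.523 → counterexample
(4, 0): LHS = tan(4) ≈ 1.158, RHS = tan(4) ≈ 1.158 → satisfies claim
(3, 1): LHS = tan(4) ≈ 1.158, RHS = tan(3) + tan(1) ≈ 1.415 → counterexample
(2, 0): LHS = tan(2) ≈ -2.185, RHS = tan(2) ≈ -2.185 → satisfies claim

That makes 2 counterexamples.

Answer: 2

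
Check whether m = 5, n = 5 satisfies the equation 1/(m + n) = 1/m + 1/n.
Substituting m = 5, n = 5:

LHS = 1/(5 + 5) = 1/10
RHS = 1/5 + 1/5 = 2/5

LHS ≠ RHS, so the equation does not hold at this point.

Answer: Fails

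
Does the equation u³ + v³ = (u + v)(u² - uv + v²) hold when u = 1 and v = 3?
Substituting u = 1, v = 3:

LHS = 1³ + 3³ = 28
RHS = (1 + 3)(1² - 1·3 + 3²) = 28

LHS = RHS, so the equation holds at this point.

Answer: Holds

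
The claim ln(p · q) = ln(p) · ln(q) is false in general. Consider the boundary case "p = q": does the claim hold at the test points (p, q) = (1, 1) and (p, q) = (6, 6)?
Only at (1, 1)

At (1, 1): LHS = 0, RHS = 0 → equal
At (6, 6): LHS = ln(36) ≈ 3.584 ≠ RHS = ln(6)² ≈ 3.21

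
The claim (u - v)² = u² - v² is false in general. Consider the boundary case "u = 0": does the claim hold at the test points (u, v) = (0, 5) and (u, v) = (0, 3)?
At (0, 5): LHS = 25 ≠ RHS = -25
At (0, 3): LHS = 9 ≠ RHS = -9

Answer: No, fails at both test points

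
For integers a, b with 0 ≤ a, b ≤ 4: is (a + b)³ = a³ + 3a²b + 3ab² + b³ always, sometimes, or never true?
The identity holds for every pair in the range. For instance at (a, b) = (0, 3): both sides equal 27.

Answer: Always true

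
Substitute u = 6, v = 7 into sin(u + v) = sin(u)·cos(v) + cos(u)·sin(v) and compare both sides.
LHS = sin(6 + 7) = sin(13) ≈ 0.4202
RHS = sin(6)·cos(7) + cos(6)·sin(7) = sin(6)·cos(7) + sin(7)·cos(6) ≈ 0.4202

LHS = RHS: the two sides agree.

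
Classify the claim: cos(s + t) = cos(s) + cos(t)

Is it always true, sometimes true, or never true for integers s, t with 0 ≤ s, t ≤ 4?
The claim fails for every pair in the range. For instance at (s, t) = (1, 4): LHS = cos(5) ≈ 0.2837, RHS = cos(4) + cos(1) ≈ -0.1133.

Answer: Never true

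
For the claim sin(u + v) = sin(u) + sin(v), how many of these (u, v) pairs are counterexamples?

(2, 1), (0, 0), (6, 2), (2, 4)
Testing each pair:
(2, 1): LHS = sin(3) ≈ 0.1411, RHS = sin(1) + sin(2) ≈ 1.751 → counterexample
(0, 0): LHS = 0, RHS = 0 → satisfies claim
(6, 2): LHS = sin(8) ≈ 0.9894, RHS = sin(6) + sin(2) ≈ 0.6299 → counterexample
(2, 4): LHS = sin(6) ≈ -0.2794, RHS = sin(4) + sin(2) ≈ 0.1525 → counterexample

That makes 3 counterexamples.

Answer: 3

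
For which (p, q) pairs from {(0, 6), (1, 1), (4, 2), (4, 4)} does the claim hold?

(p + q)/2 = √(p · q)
Testing each pair:
(0, 6): LHS = 3, RHS = 0 → fails
(1, 1): LHS = 1, RHS = 1 → holds
(4, 2): LHS = 3, RHS = 2·√(2) ≈ 2.828 → fails
(4, 4): LHS = 4, RHS = 4 → holds

2 of 4 pairs satisfy the claim.

Answer: (1, 1), (4, 4)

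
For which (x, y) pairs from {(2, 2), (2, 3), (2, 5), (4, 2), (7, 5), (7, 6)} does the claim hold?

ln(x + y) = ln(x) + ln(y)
(2, 2)

Testing each pair:
(2, 2): LHS = ln(4) ≈ 1.386, RHS = 2·ln(2) ≈ 1.386 → holds
(2, 3): LHS = ln(5) ≈ 1.609, RHS = ln(2) + ln(3) ≈ 1.792 → fails
(2, 5): LHS = ln(7) ≈ 1.946, RHS = ln(2) + ln(5) ≈ 2.303 → fails
(4, 2): LHS = ln(6) ≈ 1.792, RHS = ln(2) + ln(4) ≈ 2.079 → fails
(7, 5): LHS = ln(12) ≈ 2.485, RHS = ln(5) + ln(7) ≈ 3.555 → fails
(7, 6): LHS = ln(13) ≈ 2.565, RHS = ln(6) + ln(7) ≈ 3.738 → fails

1 of 6 pairs satisfies the claim.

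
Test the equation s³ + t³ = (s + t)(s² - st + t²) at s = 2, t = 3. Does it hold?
Holds

Substituting s = 2, t = 3:

LHS = 2³ + 3³ = 35
RHS = (2 + 3)(2² - 2·3 + 3²) = 35

LHS = RHS, so the equation holds at this point.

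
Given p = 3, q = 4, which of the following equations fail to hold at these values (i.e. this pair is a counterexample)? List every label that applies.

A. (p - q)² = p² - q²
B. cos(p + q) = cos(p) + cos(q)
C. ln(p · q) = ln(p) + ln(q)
A, B

Evaluating each claim at the given values:
A. LHS = 1, RHS = -7 → fails here (LHS ≠ RHS)
B. LHS = cos(7) ≈ 0.7539, RHS = cos(3) + cos(4) ≈ -1.644 → fails here (LHS ≠ RHS)
C. LHS = ln(12) ≈ 2.485, RHS = ln(3) + ln(4) ≈ 2.485 → holds here (LHS = RHS)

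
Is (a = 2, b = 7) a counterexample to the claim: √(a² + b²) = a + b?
Substituting a = 2, b = 7:
LHS = √(2² + 7²) = √(53) ≈ 7.28
RHS = 2 + 7 = 9

Since LHS ≠ RHS, this pair disproves the claim.

Answer: Yes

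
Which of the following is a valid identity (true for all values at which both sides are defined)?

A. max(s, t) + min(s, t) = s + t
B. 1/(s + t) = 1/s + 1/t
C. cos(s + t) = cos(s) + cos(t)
A: holds — e.g. at (2, 7), both sides equal 9.
B: fails at (5, 5) — LHS = 1/10, RHS = 2/5.
C: fails at (2, 3) — LHS = cos(5) ≈ 0.2837, RHS = cos(3) + cos(2) ≈ -1.406.

Answer: A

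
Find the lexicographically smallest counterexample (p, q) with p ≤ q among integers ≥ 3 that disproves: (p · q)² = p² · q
Substituting (3, 3) into the claim:
LHS = (3 · 3)² = 81
RHS = 3² · 3 = 27

Since LHS ≠ RHS, this pair disproves the claim, and no lexicographically smaller pair (p ≤ q, integers ≥ 3) does.

For instance (4, 9) is also a counterexample (LHS = 1296, RHS = 144), but it's lexicographically larger.

Answer: (p, q) = (3, 3)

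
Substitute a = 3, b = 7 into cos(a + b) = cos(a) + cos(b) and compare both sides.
LHS = cos(3 + 7) = cos(10) ≈ -0.8391
RHS = cos(3) + cos(7) ≈ -0.2361

LHS ≠ RHS (they differ by about 0.603), so the equation does not hold here.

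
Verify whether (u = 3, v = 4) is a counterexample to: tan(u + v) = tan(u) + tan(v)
Yes

Substituting u = 3, v = 4:
LHS = tan(3 + 4) = tan(7) ≈ 0.8714
RHS = tan(3) + tan(4) ≈ 1.015

Since LHS ≠ RHS, this pair disproves the claim.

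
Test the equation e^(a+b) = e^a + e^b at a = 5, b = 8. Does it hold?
Fails

Substituting a = 5, b = 8:

LHS = e^(5+8) = e^13 ≈ 442413.4
RHS = e^5 + e^8 ≈ 3129

LHS ≠ RHS, so the equation does not hold at this point.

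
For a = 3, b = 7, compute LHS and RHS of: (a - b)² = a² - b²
LHS = (3 - 7)² = 16
RHS = 3² - 7² = -40

LHS ≠ RHS, so the equation does not hold here.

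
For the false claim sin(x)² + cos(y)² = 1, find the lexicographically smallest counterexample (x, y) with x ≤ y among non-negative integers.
At (0, 0): both sides equal 1, so it holds there.

Substituting (0, 1) into the claim:
LHS = sin(0)² + cos(1)² = cos(1)² ≈ 0.2919
RHS = 1

Since LHS ≠ RHS, this pair disproves the claim, and no lexicographically smaller pair (x ≤ y, non-negative integers) does.

For instance (0, 5) is also a counterexample (LHS = cos(5)² ≈ 0.08046, RHS = 1), but it's lexicographically larger.

Answer: (x, y) = (0, 1)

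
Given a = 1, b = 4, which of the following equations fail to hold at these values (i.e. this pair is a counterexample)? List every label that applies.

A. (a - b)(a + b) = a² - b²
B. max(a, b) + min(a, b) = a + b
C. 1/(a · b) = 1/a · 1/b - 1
C

Evaluating each claim at the given values:
A. LHS = -15, RHS = -15 → holds here (LHS = RHS)
B. LHS = 5, RHS = 5 → holds here (LHS = RHS)
C. LHS = 1/4, RHS = -3/4 → fails here (LHS ≠ RHS)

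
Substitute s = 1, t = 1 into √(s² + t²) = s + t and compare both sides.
LHS = √(1² + 1²) = √(2) ≈ 1.414
RHS = 1 + 1 = 2

LHS ≠ RHS (they differ by about 0.5858), so the equation does not hold here.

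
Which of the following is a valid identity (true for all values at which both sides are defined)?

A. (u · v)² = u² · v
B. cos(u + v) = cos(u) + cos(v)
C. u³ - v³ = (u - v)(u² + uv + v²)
A: fails at (1, 2) — LHS = 4, RHS = 2.
B: fails at (3, 3) — LHS = cos(6) ≈ 0.9602, RHS = 2·cos(3) ≈ -1.98.
C: holds — e.g. at (4, 5), both sides equal -61.

Answer: C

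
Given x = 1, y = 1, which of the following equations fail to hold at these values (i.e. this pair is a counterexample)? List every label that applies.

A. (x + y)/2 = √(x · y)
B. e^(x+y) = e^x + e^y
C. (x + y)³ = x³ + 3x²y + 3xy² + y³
Evaluating each claim at the given values:
A. LHS = 1, RHS = 1 → holds here (LHS = RHS)
B. LHS = e^2 ≈ 7.389, RHS = 2·e ≈ 5.437 → fails here (LHS ≠ RHS)
C. LHS = 8, RHS = 8 → holds here (LHS = RHS)

Answer: B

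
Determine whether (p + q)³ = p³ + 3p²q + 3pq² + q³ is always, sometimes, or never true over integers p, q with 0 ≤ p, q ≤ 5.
Always true

The identity holds for every pair in the range. For instance at (p, q) = (4, 2): both sides equal 216.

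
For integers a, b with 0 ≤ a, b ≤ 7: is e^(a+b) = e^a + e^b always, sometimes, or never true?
The claim fails for every pair in the range. For instance at (a, b) = (5, 1): LHS = e^6 ≈ 403.4, RHS = e + e^5 ≈ 151.1.

Answer: Never true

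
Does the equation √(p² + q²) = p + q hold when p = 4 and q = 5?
Fails

Substituting p = 4, q = 5:

LHS = √(4² + 5²) = √(41) ≈ 6.403
RHS = 4 + 5 = 9

LHS ≠ RHS, so the equation does not hold at this point.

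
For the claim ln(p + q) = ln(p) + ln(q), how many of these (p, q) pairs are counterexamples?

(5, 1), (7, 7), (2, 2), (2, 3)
Testing each pair:
(5, 1): LHS = ln(6) ≈ 1.792, RHS = ln(5) ≈ 1.609 → counterexample
(7, 7): LHS = ln(14) ≈ 2.639, RHS = 2·ln(7) ≈ 3.892 → counterexample
(2, 2): LHS = ln(4) ≈ 1.386, RHS = 2·ln(2) ≈ 1.386 → satisfies claim
(2, 3): LHS = ln(5) ≈ 1.609, RHS = ln(2) + ln(3) ≈ 1.792 → counterexample

That makes 3 counterexamples.

Answer: 3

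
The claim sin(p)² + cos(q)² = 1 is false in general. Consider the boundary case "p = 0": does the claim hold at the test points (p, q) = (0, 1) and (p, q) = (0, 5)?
No, fails at both test points

At (0, 1): LHS = cos(1)² ≈ 0.2919 ≠ RHS = 1
At (0, 5): LHS = cos(5)² ≈ 0.08046 ≠ RHS = 1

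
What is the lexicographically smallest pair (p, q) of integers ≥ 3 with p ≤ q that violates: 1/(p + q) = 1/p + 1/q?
(p, q) = (3, 3)

Substituting (3, 3) into the claim:
LHS = 1/(3 + 3) = 1/6
RHS = 1/3 + 1/3 = 2/3

Since LHS ≠ RHS, this pair disproves the claim, and no lexicographically smaller pair (p ≤ q, integers ≥ 3) does.

For instance (7, 7) is also a counterexample (LHS = 1/14, RHS = 2/7), but it's lexicographically larger.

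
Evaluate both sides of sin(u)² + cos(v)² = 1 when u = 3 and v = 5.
LHS = sin(3)² + cos(5)² ≈ 0.1004
RHS = 1

LHS ≠ RHS (they differ by about 0.8996), so the equation does not hold here.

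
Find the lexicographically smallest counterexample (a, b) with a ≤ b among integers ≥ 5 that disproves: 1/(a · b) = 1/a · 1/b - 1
(a, b) = (5, 5)

Substituting (5, 5) into the claim:
LHS = 1/(5 · 5) = 1/25
RHS = 1/5 · 1/5 - 1 = -24/25

Since LHS ≠ RHS, this pair disproves the claim, and no lexicographically smaller pair (a ≤ b, integers ≥ 5) does.

For instance (8, 11) is also a counterexample (LHS = 1/88, RHS = -87/88), but it's lexicographically larger.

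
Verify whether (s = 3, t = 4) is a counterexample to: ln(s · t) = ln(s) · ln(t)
Substituting s = 3, t = 4:
LHS = ln(3 · 4) = ln(12) ≈ 2.485
RHS = ln(3) · ln(4) ≈ 1.523

Since LHS ≠ RHS, this pair disproves the claim.

Answer: Yes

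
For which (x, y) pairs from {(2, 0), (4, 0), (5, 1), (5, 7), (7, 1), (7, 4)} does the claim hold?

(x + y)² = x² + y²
(2, 0), (4, 0)

Testing each pair:
(2, 0): LHS = 4, RHS = 4 → holds
(4, 0): LHS = 16, RHS = 16 → holds
(5, 1): LHS = 36, RHS = 26 → fails
(5, 7): LHS = 144, RHS = 74 → fails
(7, 1): LHS = 64, RHS = 50 → fails
(7, 4): LHS = 121, RHS = 65 → fails

2 of 6 pairs satisfy the claim.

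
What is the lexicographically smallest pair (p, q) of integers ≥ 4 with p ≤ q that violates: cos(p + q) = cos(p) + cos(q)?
(p, q) = (4, 4)

Substituting (4, 4) into the claim:
LHS = cos(4 + 4) = cos(8) ≈ -0.1455
RHS = cos(4) + cos(4) = 2·cos(4) ≈ -1.307

Since LHS ≠ RHS, this pair disproves the claim, and no lexicographically smaller pair (p ≤ q, integers ≥ 4) does.

For instance (7, 8) is also a counterexample (LHS = cos(15) ≈ -0.7597, RHS = cos(8) + cos(7) ≈ 0.6084), but it's lexicographically larger.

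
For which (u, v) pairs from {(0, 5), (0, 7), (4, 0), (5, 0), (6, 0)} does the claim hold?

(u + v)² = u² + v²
Testing each pair:
(0, 5): LHS = 25, RHS = 25 → holds
(0, 7): LHS = 49, RHS = 49 → holds
(4, 0): LHS = 16, RHS = 16 → holds
(5, 0): LHS = 25, RHS = 25 → holds
(6, 0): LHS = 36, RHS = 36 → holds

Every pair satisfies the claim.

Answer: All pairs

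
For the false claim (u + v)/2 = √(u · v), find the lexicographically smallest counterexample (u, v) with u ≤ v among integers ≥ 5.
(u, v) = (5, 6)

Substituting (5, 6) into the claim:
LHS = (5 + 6)/2 = 11/2
RHS = √(5 · 6) = √(30) ≈ 5.477

Since LHS ≠ RHS, this pair disproves the claim, and no lexicographically smaller pair (u ≤ v, integers ≥ 5) does.

For instance (8, 9) is also a counterexample (LHS = 17/2, RHS = 6·√(2) ≈ 8.485), but it's lexicographically larger.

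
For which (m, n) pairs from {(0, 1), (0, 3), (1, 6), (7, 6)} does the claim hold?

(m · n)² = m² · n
(0, 1), (0, 3)

Testing each pair:
(0, 1): LHS = 0, RHS = 0 → holds
(0, 3): LHS = 0, RHS = 0 → holds
(1, 6): LHS = 36, RHS = 6 → fails
(7, 6): LHS = 1764, RHS = 294 → fails

2 of 4 pairs satisfy the claim.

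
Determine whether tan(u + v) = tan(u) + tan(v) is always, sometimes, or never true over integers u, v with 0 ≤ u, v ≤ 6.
It holds at (u, v) = (0, 3) (both sides equal tan(3) ≈ -0.1425), but fails at (u, v) = (2, 1) (LHS = tan(3) ≈ -0.1425, RHS = tan(2) + tan(1) ≈ -0.6276).

Answer: Sometimes true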